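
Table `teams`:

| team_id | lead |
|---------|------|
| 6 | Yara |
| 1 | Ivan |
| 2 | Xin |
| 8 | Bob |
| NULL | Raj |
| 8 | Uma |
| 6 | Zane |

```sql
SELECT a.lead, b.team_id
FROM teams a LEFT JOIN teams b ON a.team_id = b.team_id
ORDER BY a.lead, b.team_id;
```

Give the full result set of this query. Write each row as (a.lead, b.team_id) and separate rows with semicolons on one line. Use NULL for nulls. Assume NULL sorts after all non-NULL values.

(Bob, 8); (Bob, 8); (Ivan, 1); (Raj, NULL); (Uma, 8); (Uma, 8); (Xin, 2); (Yara, 6); (Yara, 6); (Zane, 6); (Zane, 6)

LEFT JOIN keeps every row from `teams a`; unmatched rows get NULL for `teams b`'s columns.
Matching on a.team_id = b.team_id. A NULL in a compared column never satisfies the condition.
- team_id=6: 2 matching b row(s), so 2 row(s) emitted.
- team_id=1: 1 matching b row(s), so 1 row(s) emitted.
- team_id=2: 1 matching b row(s), so 1 row(s) emitted.
- team_id=8: 2 matching b row(s), so 2 row(s) emitted.
- team_id=NULL: no b row matches, row kept with b columns NULL.
- team_id=8: 2 matching b row(s), so 2 row(s) emitted.
- team_id=6: 2 matching b row(s), so 2 row(s) emitted.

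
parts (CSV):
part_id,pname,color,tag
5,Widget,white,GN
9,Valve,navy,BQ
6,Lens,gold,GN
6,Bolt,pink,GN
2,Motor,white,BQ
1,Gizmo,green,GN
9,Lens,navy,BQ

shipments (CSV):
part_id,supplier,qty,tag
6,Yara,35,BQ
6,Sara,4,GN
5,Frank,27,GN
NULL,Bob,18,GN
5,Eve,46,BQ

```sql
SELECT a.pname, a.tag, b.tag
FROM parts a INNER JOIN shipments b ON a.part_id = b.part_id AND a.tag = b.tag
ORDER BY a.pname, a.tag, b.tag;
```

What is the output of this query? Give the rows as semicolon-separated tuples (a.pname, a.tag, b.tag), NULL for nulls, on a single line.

(Bolt, GN, GN); (Lens, GN, GN); (Widget, GN, GN)

INNER JOIN keeps only pairs where the ON condition holds.
Matching on a.part_id = b.part_id AND a.tag = b.tag. A NULL in a compared column never satisfies the condition.
- a (part_id=5, tag=GN) pairs with 1 row(s) of b.
- a (part_id=9, tag=BQ) has no partner → excluded.
- a (part_id=6, tag=GN) pairs with 1 row(s) of b.
- a (part_id=6, tag=GN) pairs with 1 row(s) of b.
- a (part_id=2, tag=BQ) has no partner → excluded.
- a (part_id=1, tag=GN) has no partner → excluded.
- a (part_id=9, tag=BQ) has no partner → excluded.
After projecting and ordering:
a.pname | a.tag | b.tag
Bolt | GN | GN
Lens | GN | GN
Widget | GN | GN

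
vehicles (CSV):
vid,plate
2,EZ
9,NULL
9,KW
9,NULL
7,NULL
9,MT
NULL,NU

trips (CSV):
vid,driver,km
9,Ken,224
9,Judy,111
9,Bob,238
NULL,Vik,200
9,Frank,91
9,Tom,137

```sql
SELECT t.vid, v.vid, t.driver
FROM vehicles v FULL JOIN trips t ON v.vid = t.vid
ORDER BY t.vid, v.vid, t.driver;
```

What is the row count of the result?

FULL OUTER JOIN keeps every row from both sides; unmatched rows get NULL for the other side's columns.
Matching on v.vid = t.vid. A NULL in a compared column never satisfies the condition.
Matched pairs: 20; unmatched v rows kept: 3; unmatched t rows kept: 1.
Total: 20 matched + 4 padded = 24 rows.

24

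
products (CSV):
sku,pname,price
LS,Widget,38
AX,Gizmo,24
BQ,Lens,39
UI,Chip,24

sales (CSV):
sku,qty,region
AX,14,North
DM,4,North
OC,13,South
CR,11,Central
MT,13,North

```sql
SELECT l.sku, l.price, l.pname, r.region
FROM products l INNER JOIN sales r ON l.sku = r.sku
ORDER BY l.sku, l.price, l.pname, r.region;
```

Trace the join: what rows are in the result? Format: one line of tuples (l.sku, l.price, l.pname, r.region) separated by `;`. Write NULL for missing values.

(AX, 24, Gizmo, North)

INNER JOIN keeps only pairs where the ON condition holds.
Matching on l.sku = r.sku.
- l (sku=LS) has no partner → excluded.
- l (sku=AX) pairs with 1 row(s) of r.
- l (sku=BQ) has no partner → excluded.
- l (sku=UI) has no partner → excluded.
After projecting and ordering:
l.sku | l.price | l.pname | r.region
AX | 24 | Gizmo | North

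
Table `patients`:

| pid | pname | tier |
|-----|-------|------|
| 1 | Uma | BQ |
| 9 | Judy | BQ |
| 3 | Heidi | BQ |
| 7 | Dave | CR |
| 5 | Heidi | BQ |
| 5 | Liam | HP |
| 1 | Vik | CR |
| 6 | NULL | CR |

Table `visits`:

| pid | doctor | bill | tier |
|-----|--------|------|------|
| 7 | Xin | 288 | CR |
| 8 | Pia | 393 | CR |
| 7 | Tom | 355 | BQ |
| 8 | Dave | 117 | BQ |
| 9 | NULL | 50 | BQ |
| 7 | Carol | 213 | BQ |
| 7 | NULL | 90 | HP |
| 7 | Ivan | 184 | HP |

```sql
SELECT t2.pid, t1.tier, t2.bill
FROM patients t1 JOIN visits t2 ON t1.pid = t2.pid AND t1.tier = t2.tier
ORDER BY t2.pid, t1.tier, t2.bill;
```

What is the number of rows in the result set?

2

INNER JOIN keeps only pairs where the ON condition holds.
Matching on t1.pid = t2.pid AND t1.tier = t2.tier.
Matched pairs: 2.
Total: 2 rows.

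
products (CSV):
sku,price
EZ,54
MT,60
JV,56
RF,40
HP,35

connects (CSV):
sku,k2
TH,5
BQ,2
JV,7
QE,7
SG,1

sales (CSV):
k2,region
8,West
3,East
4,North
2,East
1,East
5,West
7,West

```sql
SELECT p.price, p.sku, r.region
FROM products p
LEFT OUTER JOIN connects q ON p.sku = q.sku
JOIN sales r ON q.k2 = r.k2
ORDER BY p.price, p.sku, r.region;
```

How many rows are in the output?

1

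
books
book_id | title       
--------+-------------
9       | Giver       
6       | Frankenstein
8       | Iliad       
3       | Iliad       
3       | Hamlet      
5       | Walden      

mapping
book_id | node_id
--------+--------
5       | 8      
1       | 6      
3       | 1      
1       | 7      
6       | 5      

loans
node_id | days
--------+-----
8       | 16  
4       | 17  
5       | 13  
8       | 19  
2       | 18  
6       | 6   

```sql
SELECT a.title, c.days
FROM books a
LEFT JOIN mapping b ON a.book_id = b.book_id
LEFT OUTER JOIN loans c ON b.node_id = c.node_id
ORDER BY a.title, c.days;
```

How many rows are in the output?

7

Evaluate left to right. First `books a LEFT JOIN mapping b` on book_id: 6 row(s).
Then LEFT JOIN `loans c` on node_id: each of those 6 rows is kept; rows whose b.node_id has no match in c get NULL for c's columns.
Result: 7 row(s).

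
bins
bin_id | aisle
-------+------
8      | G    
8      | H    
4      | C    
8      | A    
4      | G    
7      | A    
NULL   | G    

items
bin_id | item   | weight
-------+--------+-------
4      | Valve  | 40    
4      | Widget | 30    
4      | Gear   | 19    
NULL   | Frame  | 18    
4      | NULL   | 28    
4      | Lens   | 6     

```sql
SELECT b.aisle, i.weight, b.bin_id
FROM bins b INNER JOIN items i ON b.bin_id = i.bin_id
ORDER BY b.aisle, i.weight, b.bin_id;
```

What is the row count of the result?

10

INNER JOIN keeps only pairs where the ON condition holds.
Matching on b.bin_id = i.bin_id. A NULL in a compared column never satisfies the condition.
- b row (bin_id=8): no match → dropped.
- b row (bin_id=8): no match → dropped.
- b row (bin_id=4): matches 5 i row(s) → 5 output row(s).
- b row (bin_id=8): no match → dropped.
- b row (bin_id=4): matches 5 i row(s) → 5 output row(s).
- b row (bin_id=7): no match → dropped.
- b row (bin_id=NULL): no match → dropped.
Total: 10 rows.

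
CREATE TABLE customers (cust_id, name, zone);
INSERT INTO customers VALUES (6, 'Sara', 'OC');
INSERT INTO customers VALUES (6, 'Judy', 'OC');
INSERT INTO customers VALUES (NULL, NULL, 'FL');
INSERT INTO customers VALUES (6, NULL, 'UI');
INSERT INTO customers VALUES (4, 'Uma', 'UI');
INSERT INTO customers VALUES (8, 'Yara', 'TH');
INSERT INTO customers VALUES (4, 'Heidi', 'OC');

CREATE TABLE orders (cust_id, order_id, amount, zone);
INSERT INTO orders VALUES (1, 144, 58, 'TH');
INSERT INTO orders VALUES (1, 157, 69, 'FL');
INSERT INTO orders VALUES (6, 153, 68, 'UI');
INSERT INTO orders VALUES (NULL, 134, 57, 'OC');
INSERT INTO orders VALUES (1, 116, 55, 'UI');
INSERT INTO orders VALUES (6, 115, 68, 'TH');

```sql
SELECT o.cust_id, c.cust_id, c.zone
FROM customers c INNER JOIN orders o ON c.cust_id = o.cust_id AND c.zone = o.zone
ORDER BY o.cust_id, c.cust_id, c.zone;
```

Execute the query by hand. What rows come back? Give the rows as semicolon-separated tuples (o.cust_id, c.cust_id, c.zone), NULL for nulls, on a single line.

(6, 6, UI)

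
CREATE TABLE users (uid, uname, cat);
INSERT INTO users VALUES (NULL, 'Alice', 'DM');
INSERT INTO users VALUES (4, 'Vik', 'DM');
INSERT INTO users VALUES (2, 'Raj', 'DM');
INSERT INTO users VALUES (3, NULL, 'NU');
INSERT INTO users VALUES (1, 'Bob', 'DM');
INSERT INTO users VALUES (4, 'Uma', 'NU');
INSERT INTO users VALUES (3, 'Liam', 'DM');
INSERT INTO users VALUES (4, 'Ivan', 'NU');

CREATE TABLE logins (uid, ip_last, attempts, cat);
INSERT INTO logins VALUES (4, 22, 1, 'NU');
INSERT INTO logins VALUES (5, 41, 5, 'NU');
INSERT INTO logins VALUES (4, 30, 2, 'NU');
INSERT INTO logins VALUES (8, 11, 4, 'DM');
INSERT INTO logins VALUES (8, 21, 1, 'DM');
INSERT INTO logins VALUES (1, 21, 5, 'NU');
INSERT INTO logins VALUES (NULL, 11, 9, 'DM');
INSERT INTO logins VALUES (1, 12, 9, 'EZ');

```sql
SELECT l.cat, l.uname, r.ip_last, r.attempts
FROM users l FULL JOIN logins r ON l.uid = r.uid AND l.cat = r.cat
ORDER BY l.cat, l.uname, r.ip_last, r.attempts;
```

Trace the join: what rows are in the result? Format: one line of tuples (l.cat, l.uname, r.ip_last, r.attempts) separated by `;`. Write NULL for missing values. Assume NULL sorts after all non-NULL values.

(DM, Alice, NULL, NULL); (DM, Bob, NULL, NULL); (DM, Liam, NULL, NULL); (DM, Raj, NULL, NULL); (DM, Vik, NULL, NULL); (NU, Ivan, 22, 1); (NU, Ivan, 30, 2); (NU, Uma, 22, 1); (NU, Uma, 30, 2); (NU, NULL, NULL, NULL); (NULL, NULL, 11, 4); (NULL, NULL, 11, 9); (NULL, NULL, 12, 9); (NULL, NULL, 21, 1); (NULL, NULL, 21, 5); (NULL, NULL, 41, 5)

FULL OUTER JOIN keeps every row from both sides; unmatched rows get NULL for the other side's columns.
Matching on l.uid = r.uid AND l.cat = r.cat. A NULL in a compared column never satisfies the condition.
- uid=NULL, cat=DM: no r row matches, row kept with r columns NULL.
- uid=4, cat=DM: no r row matches, row kept with r columns NULL.
- uid=2, cat=DM: no r row matches, row kept with r columns NULL.
- uid=3, cat=NU: no r row matches, row kept with r columns NULL.
- uid=1, cat=DM: no r row matches, row kept with r columns NULL.
- uid=4, cat=NU: 2 matching r row(s), so 2 row(s) emitted.
- uid=3, cat=DM: no r row matches, row kept with r columns NULL.
- uid=4, cat=NU: 2 matching r row(s), so 2 row(s) emitted.
- plus 6 unmatched r row(s), each kept with NULL l columns.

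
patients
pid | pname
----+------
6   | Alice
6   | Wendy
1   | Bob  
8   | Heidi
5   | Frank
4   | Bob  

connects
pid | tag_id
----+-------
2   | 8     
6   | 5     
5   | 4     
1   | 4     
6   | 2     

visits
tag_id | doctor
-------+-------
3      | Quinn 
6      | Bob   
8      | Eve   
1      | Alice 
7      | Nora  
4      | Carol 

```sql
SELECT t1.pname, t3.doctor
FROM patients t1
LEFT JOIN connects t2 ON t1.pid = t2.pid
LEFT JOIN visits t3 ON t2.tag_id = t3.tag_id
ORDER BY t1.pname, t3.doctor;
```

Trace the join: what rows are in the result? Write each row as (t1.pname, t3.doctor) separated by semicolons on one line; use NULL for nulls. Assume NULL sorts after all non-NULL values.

(Alice, NULL); (Alice, NULL); (Bob, Carol); (Bob, NULL); (Frank, Carol); (Heidi, NULL); (Wendy, NULL); (Wendy, NULL)

Evaluate left to right. First `patients t1 LEFT JOIN connects t2` on pid: 8 row(s).
Then LEFT JOIN `visits t3` on tag_id: each of those 8 rows is kept; rows whose t2.tag_id has no match in t3 get NULL for t3's columns.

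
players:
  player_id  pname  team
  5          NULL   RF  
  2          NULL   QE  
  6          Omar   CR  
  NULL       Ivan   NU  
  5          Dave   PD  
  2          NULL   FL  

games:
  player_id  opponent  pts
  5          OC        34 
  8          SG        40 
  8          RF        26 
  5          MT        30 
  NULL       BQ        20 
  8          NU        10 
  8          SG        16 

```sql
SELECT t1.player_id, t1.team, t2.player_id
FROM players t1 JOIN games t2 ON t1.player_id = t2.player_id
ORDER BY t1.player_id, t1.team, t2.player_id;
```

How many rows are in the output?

4

INNER JOIN keeps only pairs where the ON condition holds.
Matching on t1.player_id = t2.player_id. A NULL in a compared column never satisfies the condition.
- t1 row (player_id=5): matches 2 t2 row(s) → 2 output row(s).
- t1 row (player_id=2): no match → dropped.
- t1 row (player_id=6): no match → dropped.
- t1 row (player_id=NULL): no match → dropped.
- t1 row (player_id=5): matches 2 t2 row(s) → 2 output row(s).
- t1 row (player_id=2): no match → dropped.
Total: 4 rows.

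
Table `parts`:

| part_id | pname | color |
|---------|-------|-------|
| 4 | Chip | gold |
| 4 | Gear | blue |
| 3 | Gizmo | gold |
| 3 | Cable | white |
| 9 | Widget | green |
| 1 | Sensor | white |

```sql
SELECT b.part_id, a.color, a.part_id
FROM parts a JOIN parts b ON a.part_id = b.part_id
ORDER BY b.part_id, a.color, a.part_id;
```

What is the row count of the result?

INNER JOIN keeps only pairs where the ON condition holds.
Matching on a.part_id = b.part_id.
- a row (part_id=4): matches 2 b row(s) → 2 output row(s).
- a row (part_id=4): matches 2 b row(s) → 2 output row(s).
- a row (part_id=3): matches 2 b row(s) → 2 output row(s).
- a row (part_id=3): matches 2 b row(s) → 2 output row(s).
- a row (part_id=9): matches 1 b row(s) → 1 output row(s).
- a row (part_id=1): matches 1 b row(s) → 1 output row(s).
Total: 10 rows.

10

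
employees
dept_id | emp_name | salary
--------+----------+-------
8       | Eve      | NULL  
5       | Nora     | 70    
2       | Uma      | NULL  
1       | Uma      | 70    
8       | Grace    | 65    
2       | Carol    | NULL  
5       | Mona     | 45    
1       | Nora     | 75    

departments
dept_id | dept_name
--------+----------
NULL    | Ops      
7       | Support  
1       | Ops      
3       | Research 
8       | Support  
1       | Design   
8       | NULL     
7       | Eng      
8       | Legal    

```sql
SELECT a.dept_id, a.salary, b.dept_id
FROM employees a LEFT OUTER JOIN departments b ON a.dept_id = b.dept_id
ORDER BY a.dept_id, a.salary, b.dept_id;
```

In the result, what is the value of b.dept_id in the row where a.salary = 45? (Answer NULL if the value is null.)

NULL

LEFT JOIN keeps every row from `employees`; unmatched rows get NULL for `departments`'s columns.
Matching on a.dept_id = b.dept_id. A NULL in a compared column never satisfies the condition.
- dept_id=8: 3 matching b row(s), so 3 row(s) emitted.
- dept_id=5: no b row matches, row kept with b columns NULL.
- dept_id=2: no b row matches, row kept with b columns NULL.
- dept_id=1: 2 matching b row(s), so 2 row(s) emitted.
- dept_id=8: 3 matching b row(s), so 3 row(s) emitted.
- dept_id=2: no b row matches, row kept with b columns NULL.
- dept_id=5: no b row matches, row kept with b columns NULL.
- dept_id=1: 2 matching b row(s), so 2 row(s) emitted.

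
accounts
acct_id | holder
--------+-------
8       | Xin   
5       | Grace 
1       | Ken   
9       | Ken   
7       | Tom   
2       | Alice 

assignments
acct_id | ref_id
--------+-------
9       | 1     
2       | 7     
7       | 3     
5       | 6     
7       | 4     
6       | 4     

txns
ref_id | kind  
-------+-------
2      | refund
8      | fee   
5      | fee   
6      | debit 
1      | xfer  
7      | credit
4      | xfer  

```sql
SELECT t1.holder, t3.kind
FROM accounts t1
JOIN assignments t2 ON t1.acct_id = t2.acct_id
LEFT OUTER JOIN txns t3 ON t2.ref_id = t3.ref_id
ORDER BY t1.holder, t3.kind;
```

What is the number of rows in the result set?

Joins associate left-to-right: accounts INNER JOIN assignments on acct_id gives 5 intermediate row(s).
Then LEFT JOIN `txns t3` on ref_id: each of those 5 rows is kept; rows whose t2.ref_id has no match in t3 get NULL for t3's columns.
Result: 5 row(s).

5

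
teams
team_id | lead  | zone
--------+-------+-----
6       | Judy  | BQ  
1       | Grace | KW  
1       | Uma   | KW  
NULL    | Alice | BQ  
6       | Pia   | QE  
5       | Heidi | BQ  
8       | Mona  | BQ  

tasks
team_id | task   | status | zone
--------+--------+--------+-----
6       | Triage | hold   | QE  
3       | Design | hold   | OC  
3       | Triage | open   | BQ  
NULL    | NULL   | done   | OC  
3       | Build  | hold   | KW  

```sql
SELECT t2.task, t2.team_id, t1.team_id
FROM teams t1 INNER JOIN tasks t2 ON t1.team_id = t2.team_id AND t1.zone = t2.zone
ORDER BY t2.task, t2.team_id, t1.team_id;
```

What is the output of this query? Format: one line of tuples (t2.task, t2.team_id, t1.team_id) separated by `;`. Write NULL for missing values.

(Triage, 6, 6)

INNER JOIN keeps only pairs where the ON condition holds.
Matching on t1.team_id = t2.team_id AND t1.zone = t2.zone. A NULL in a compared column never satisfies the condition.
Matched pairs: 1.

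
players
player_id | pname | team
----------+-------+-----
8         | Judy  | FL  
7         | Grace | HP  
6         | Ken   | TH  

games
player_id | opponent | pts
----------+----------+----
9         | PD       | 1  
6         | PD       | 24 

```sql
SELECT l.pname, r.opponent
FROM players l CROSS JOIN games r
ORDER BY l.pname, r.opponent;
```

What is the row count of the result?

CROSS JOIN pairs every row of `players` with every row of `games`: 3 × 2 = 6 rows.

6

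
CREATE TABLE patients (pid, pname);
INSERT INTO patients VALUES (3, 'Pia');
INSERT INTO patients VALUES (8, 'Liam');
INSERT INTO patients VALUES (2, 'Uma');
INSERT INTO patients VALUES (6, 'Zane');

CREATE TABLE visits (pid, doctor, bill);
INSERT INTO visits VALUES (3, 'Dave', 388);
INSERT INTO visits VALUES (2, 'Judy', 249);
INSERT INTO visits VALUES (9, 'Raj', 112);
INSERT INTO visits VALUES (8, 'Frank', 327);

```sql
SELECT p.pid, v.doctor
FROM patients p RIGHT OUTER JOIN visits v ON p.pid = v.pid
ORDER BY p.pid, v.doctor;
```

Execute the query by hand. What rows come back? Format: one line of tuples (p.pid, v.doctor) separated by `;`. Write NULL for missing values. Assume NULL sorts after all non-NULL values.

RIGHT JOIN keeps every row from `visits`; unmatched rows get NULL for `patients`'s columns.
Matching on p.pid = v.pid.
- p[0] pid=3 → 1 match(es) in v → 1 row(s).
- p[1] pid=8 → 1 match(es) in v → 1 row(s).
- p[2] pid=2 → 1 match(es) in v → 1 row(s).
- p[3] pid=6 → no match.
- plus 1 unmatched v row(s), each kept with NULL p columns.
After projecting and ordering:
p.pid | v.doctor
2 | Judy
3 | Dave
8 | Frank
NULL | Raj

(2, Judy); (3, Dave); (8, Frank); (NULL, Raj)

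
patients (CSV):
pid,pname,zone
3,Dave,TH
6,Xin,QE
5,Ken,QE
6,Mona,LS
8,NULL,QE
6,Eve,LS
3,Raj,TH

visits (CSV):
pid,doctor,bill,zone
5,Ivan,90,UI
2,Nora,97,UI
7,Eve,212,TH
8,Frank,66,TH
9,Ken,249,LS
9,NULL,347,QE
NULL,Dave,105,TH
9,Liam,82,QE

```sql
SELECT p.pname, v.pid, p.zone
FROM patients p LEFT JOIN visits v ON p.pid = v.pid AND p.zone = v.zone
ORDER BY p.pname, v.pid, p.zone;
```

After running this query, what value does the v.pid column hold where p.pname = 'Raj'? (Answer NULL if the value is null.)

NULL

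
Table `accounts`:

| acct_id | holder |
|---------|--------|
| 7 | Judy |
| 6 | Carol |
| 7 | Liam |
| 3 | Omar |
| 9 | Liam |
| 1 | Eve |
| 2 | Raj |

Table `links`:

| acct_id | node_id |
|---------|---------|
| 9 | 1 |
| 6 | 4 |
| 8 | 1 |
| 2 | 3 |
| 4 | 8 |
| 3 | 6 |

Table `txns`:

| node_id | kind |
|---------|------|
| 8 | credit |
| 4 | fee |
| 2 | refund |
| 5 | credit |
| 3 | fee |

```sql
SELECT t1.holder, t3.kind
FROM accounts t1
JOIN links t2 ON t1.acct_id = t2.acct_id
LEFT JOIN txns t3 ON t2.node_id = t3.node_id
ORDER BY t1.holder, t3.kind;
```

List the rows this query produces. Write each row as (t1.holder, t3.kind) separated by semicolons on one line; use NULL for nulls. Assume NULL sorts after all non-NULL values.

(Carol, fee); (Liam, NULL); (Omar, NULL); (Raj, fee)

Joins associate left-to-right: accounts INNER JOIN links on acct_id gives 4 intermediate row(s).
Then LEFT JOIN `txns t3` on node_id: each of those 4 rows is kept; rows whose t2.node_id has no match in t3 get NULL for t3's columns.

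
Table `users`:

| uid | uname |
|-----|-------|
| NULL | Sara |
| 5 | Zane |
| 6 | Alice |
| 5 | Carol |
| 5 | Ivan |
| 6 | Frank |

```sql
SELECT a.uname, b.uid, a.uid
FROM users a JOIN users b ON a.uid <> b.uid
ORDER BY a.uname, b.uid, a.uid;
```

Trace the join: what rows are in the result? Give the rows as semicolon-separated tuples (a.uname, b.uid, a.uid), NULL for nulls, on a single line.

(Alice, 5, 6); (Alice, 5, 6); (Alice, 5, 6); (Carol, 6, 5); (Carol, 6, 5); (Frank, 5, 6); (Frank, 5, 6); (Frank, 5, 6); (Ivan, 6, 5); (Ivan, 6, 5); (Zane, 6, 5); (Zane, 6, 5)

INNER JOIN keeps only pairs where the ON condition holds.
Matching on a.uid <> b.uid. A NULL in a compared column never satisfies the condition.
- uid=NULL: no matching b row, dropped.
- uid=5: 2 matching b row(s), so 2 row(s) emitted.
- uid=6: 3 matching b row(s), so 3 row(s) emitted.
- uid=5: 2 matching b row(s), so 2 row(s) emitted.
- uid=5: 2 matching b row(s), so 2 row(s) emitted.
- uid=6: 3 matching b row(s), so 3 row(s) emitted.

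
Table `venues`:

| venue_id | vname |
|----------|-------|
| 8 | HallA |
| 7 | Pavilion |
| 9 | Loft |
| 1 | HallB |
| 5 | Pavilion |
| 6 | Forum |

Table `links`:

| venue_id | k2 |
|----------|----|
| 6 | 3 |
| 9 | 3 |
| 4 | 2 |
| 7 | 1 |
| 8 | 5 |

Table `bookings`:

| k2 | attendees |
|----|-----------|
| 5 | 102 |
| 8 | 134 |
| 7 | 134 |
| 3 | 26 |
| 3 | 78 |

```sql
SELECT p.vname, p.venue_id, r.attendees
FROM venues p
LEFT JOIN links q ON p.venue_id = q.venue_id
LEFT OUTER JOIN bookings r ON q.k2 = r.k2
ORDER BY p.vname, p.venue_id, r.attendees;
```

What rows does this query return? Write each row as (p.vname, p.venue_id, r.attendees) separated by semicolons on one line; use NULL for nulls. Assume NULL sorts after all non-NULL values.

(Forum, 6, 26); (Forum, 6, 78); (HallA, 8, 102); (HallB, 1, NULL); (Loft, 9, 26); (Loft, 9, 78); (Pavilion, 5, NULL); (Pavilion, 7, NULL)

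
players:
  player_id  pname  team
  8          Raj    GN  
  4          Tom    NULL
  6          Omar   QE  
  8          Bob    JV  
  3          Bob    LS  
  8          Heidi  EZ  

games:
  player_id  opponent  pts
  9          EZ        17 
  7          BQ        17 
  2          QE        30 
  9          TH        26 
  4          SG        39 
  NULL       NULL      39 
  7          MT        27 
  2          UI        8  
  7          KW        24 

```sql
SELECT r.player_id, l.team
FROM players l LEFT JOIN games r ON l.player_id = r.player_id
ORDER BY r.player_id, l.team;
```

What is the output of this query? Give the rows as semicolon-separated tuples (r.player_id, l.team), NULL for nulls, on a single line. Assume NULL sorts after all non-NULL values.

LEFT JOIN keeps every row from `players`; unmatched rows get NULL for `games`'s columns.
Matching on l.player_id = r.player_id. A NULL in a compared column never satisfies the condition.
- l[0] player_id=8 → no match; kept with NULLs on the r side.
- l[1] player_id=4 → 1 match(es) in r → 1 row(s).
- l[2] player_id=6 → no match; kept with NULLs on the r side.
- l[3] player_id=8 → no match; kept with NULLs on the r side.
- l[4] player_id=3 → no match; kept with NULLs on the r side.
- l[5] player_id=8 → no match; kept with NULLs on the r side.
After projecting and ordering:
r.player_id | l.team
4 | NULL
NULL | EZ
NULL | GN
NULL | JV
NULL | LS
NULL | QE

(4, NULL); (NULL, EZ); (NULL, GN); (NULL, JV); (NULL, LS); (NULL, QE)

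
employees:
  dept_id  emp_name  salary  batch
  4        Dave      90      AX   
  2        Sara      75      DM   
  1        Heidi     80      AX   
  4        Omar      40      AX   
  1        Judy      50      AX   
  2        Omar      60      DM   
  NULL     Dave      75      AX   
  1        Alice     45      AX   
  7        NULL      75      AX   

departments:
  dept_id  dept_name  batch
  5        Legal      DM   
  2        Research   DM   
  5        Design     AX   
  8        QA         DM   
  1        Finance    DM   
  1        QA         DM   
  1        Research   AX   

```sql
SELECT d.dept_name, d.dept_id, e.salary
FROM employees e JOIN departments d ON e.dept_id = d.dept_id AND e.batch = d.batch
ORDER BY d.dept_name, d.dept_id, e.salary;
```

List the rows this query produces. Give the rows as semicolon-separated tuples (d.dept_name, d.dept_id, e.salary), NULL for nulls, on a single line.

(Research, 1, 45); (Research, 1, 50); (Research, 1, 80); (Research, 2, 60); (Research, 2, 75)

INNER JOIN keeps only pairs where the ON condition holds.
Matching on e.dept_id = d.dept_id AND e.batch = d.batch. A NULL in a compared column never satisfies the condition.
Matched pairs: 5.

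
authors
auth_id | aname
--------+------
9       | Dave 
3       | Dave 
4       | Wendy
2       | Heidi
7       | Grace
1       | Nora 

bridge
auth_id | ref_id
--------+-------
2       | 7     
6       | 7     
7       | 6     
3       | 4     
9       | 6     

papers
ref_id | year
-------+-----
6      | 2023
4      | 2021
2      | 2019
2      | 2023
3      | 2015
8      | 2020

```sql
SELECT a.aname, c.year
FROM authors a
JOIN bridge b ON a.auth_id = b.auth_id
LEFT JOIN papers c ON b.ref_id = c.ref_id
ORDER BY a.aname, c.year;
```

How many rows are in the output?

4

Step 1 — a INNER JOIN b on auth_id → 4 row(s).
Then LEFT JOIN `papers c` on ref_id: each of those 4 rows is kept; rows whose b.ref_id has no match in c get NULL for c's columns.
Result: 4 row(s).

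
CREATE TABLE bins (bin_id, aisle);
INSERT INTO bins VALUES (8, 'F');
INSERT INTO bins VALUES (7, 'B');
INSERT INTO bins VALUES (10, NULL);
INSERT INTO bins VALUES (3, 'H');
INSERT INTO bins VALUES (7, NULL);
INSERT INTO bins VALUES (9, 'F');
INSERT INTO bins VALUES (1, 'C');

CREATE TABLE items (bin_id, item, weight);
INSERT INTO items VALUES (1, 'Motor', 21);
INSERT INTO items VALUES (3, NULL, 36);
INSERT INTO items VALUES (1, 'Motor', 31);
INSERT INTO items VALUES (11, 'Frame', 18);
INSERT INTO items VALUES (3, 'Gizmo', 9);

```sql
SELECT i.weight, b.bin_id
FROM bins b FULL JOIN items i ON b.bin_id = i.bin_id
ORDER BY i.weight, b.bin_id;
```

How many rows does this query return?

10

FULL OUTER JOIN keeps every row from both sides; unmatched rows get NULL for the other side's columns.
Matching on b.bin_id = i.bin_id.
- b row (bin_id=8): no match → kept, i columns NULL.
- b row (bin_id=7): no match → kept, i columns NULL.
- b row (bin_id=10): no match → kept, i columns NULL.
- b row (bin_id=3): matches 2 i row(s) → 2 output row(s).
- b row (bin_id=7): no match → kept, i columns NULL.
- b row (bin_id=9): no match → kept, i columns NULL.
- b row (bin_id=1): matches 2 i row(s) → 2 output row(s).
- plus 1 unmatched i row(s), each kept with NULL b columns.
Total: 4 matched + 6 padded = 10 rows.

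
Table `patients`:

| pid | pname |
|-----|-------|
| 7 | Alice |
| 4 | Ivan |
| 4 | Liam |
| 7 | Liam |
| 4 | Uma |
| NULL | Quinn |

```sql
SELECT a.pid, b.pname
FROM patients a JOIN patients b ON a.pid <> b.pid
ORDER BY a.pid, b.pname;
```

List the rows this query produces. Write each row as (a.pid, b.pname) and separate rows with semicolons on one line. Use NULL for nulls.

INNER JOIN keeps only pairs where the ON condition holds.
Matching on a.pid <> b.pid. A NULL in a compared column never satisfies the condition.
- a (pid=7) pairs with 3 row(s) of b.
- a (pid=4) pairs with 2 row(s) of b.
- a (pid=4) pairs with 2 row(s) of b.
- a (pid=7) pairs with 3 row(s) of b.
- a (pid=4) pairs with 2 row(s) of b.
- a (pid=NULL) has no partner → excluded.

(4, Alice); (4, Alice); (4, Alice); (4, Liam); (4, Liam); (4, Liam); (7, Ivan); (7, Ivan); (7, Liam); (7, Liam); (7, Uma); (7, Uma)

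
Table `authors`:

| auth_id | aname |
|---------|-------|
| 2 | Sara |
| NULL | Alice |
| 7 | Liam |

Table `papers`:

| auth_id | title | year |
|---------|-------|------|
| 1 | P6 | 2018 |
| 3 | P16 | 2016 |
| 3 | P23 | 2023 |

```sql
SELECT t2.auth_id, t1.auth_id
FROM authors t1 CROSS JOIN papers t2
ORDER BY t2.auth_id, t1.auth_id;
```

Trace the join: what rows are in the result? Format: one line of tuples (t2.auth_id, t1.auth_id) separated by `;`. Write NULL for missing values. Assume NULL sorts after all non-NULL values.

CROSS JOIN pairs every row of `authors` with every row of `papers`: 3 × 3 = 9 rows.
After projecting and ordering:
t2.auth_id | t1.auth_id
1 | 2
1 | 7
1 | NULL
3 | 2
3 | 2
3 | 7
3 | 7
3 | NULL
3 | NULL

(1, 2); (1, 7); (1, NULL); (3, 2); (3, 2); (3, 7); (3, 7); (3, NULL); (3, NULL)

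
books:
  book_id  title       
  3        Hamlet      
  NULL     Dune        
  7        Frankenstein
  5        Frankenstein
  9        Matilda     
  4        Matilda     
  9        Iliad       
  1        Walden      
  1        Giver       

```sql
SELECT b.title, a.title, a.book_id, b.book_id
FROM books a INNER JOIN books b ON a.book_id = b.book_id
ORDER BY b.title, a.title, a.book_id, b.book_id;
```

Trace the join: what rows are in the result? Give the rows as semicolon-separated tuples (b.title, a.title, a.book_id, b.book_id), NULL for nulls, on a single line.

INNER JOIN keeps only pairs where the ON condition holds.
Matching on a.book_id = b.book_id. A NULL in a compared column never satisfies the condition.
Matched pairs: 12.

(Frankenstein, Frankenstein, 5, 5); (Frankenstein, Frankenstein, 7, 7); (Giver, Giver, 1, 1); (Giver, Walden, 1, 1); (Hamlet, Hamlet, 3, 3); (Iliad, Iliad, 9, 9); (Iliad, Matilda, 9, 9); (Matilda, Iliad, 9, 9); (Matilda, Matilda, 4, 4); (Matilda, Matilda, 9, 9); (Walden, Giver, 1, 1); (Walden, Walden, 1, 1)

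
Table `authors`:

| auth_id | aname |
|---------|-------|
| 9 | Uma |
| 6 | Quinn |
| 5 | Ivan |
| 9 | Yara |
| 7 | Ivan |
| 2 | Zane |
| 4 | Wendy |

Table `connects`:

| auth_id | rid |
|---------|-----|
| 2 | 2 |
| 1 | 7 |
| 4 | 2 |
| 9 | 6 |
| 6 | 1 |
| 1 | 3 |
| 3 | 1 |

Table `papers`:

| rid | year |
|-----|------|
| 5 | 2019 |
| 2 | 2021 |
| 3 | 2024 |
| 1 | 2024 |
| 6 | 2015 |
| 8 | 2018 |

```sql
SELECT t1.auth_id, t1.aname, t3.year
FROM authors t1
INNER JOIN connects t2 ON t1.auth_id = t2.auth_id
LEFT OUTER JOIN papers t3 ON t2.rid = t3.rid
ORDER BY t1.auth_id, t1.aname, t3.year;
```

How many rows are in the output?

Step 1 — t1 INNER JOIN t2 on auth_id → 5 row(s).
Then LEFT JOIN `papers t3` on rid: each of those 5 rows is kept; rows whose t2.rid has no match in t3 get NULL for t3's columns.
Result: 5 row(s).

5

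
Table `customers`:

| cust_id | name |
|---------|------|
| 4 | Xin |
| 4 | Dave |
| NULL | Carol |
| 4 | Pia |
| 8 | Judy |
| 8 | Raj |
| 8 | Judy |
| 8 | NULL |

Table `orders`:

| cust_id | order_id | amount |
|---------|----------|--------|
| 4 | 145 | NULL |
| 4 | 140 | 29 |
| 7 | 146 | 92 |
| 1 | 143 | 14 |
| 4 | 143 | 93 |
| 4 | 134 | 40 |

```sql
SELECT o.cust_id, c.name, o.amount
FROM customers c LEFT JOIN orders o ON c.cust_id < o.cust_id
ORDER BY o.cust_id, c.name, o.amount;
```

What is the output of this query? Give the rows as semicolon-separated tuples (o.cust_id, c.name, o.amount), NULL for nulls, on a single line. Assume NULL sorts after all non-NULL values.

(7, Dave, 92); (7, Pia, 92); (7, Xin, 92); (NULL, Carol, NULL); (NULL, Judy, NULL); (NULL, Judy, NULL); (NULL, Raj, NULL); (NULL, NULL, NULL)

LEFT JOIN keeps every row from `customers`; unmatched rows get NULL for `orders`'s columns.
Matching on c.cust_id < o.cust_id. A NULL in a compared column never satisfies the condition.
- c[0] cust_id=4 → 1 match(es) in o → 1 row(s).
- c[1] cust_id=4 → 1 match(es) in o → 1 row(s).
- c[2] cust_id=NULL → no match; kept with NULLs on the o side.
- c[3] cust_id=4 → 1 match(es) in o → 1 row(s).
- c[4] cust_id=8 → no match; kept with NULLs on the o side.
- c[5] cust_id=8 → no match; kept with NULLs on the o side.
- c[6] cust_id=8 → no match; kept with NULLs on the o side.
- c[7] cust_id=8 → no match; kept with NULLs on the o side.
After projecting and ordering:
o.cust_id | c.name | o.amount
7 | Dave | 92
7 | Pia | 92
7 | Xin | 92
NULL | Carol | NULL
NULL | Judy | NULL
NULL | Judy | NULL
NULL | Raj | NULL
NULL | NULL | NULL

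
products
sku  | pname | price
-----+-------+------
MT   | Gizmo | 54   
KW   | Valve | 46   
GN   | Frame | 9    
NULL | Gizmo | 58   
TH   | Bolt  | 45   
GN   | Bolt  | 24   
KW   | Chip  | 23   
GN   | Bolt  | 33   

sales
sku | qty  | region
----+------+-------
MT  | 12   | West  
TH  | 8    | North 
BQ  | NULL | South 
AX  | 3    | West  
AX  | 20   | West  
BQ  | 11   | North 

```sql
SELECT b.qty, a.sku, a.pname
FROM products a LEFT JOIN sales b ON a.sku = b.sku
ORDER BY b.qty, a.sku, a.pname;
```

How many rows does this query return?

LEFT JOIN keeps every row from `products`; unmatched rows get NULL for `sales`'s columns.
Matching on a.sku = b.sku. A NULL in a compared column never satisfies the condition.
- sku=MT: 1 matching b row(s), so 1 row(s) emitted.
- sku=KW: no b row matches, row kept with b columns NULL.
- sku=GN: no b row matches, row kept with b columns NULL.
- sku=NULL: no b row matches, row kept with b columns NULL.
- sku=TH: 1 matching b row(s), so 1 row(s) emitted.
- sku=GN: no b row matches, row kept with b columns NULL.
- sku=KW: no b row matches, row kept with b columns NULL.
- sku=GN: no b row matches, row kept with b columns NULL.
Total: 2 matched + 6 padded = 8 rows.

8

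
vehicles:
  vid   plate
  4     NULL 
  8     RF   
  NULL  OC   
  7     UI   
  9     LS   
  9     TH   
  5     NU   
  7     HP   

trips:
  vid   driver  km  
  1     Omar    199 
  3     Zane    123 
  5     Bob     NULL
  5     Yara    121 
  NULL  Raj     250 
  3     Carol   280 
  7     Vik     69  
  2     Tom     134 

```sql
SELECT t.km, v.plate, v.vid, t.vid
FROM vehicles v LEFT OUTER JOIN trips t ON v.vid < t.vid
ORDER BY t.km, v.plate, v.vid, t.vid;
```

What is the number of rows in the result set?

10

LEFT JOIN keeps every row from `vehicles`; unmatched rows get NULL for `trips`'s columns.
Matching on v.vid < t.vid. A NULL in a compared column never satisfies the condition.
- v (vid=4) pairs with 3 row(s) of t.
- v (vid=8) has no partner → padded with NULL.
- v (vid=NULL) has no partner → padded with NULL.
- v (vid=7) has no partner → padded with NULL.
- v (vid=9) has no partner → padded with NULL.
- v (vid=9) has no partner → padded with NULL.
- v (vid=5) pairs with 1 row(s) of t.
- v (vid=7) has no partner → padded with NULL.
Total: 4 matched + 6 padded = 10 rows.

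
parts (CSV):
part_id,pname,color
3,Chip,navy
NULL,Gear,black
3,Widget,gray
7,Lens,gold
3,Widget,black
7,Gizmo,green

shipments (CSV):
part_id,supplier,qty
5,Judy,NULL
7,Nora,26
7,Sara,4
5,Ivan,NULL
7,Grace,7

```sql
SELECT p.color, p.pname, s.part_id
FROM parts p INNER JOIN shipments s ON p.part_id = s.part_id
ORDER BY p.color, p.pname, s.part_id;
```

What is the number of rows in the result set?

6

INNER JOIN keeps only pairs where the ON condition holds.
Matching on p.part_id = s.part_id. A NULL in a compared column never satisfies the condition.
- p row (part_id=3): no match → dropped.
- p row (part_id=NULL): no match → dropped.
- p row (part_id=3): no match → dropped.
- p row (part_id=7): matches 3 s row(s) → 3 output row(s).
- p row (part_id=3): no match → dropped.
- p row (part_id=7): matches 3 s row(s) → 3 output row(s).
Total: 6 rows.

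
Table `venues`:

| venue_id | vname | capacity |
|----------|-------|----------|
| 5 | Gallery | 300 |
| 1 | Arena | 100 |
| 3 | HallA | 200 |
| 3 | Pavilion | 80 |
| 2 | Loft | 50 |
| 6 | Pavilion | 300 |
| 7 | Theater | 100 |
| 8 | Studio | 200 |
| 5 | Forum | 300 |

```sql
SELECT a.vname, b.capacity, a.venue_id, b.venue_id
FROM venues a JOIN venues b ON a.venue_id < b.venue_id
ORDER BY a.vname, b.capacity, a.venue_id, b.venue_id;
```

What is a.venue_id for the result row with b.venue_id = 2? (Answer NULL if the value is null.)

1

INNER JOIN keeps only pairs where the ON condition holds.
Matching on a.venue_id < b.venue_id.
Matched pairs: 34.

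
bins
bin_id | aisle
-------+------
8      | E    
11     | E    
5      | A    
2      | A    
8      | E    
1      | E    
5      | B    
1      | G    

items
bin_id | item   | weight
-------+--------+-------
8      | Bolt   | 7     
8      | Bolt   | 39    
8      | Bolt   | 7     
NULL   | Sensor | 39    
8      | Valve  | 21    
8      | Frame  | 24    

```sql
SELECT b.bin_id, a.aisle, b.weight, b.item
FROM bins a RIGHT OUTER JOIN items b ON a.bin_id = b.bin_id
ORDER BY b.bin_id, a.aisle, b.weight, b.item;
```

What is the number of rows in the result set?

RIGHT JOIN keeps every row from `items`; unmatched rows get NULL for `bins`'s columns.
Matching on a.bin_id = b.bin_id. A NULL in a compared column never satisfies the condition.
- a (bin_id=8) pairs with 5 row(s) of b.
- a (bin_id=11) has no partner in b.
- a (bin_id=5) has no partner in b.
- a (bin_id=2) has no partner in b.
- a (bin_id=8) pairs with 5 row(s) of b.
- a (bin_id=1) has no partner in b.
- a (bin_id=5) has no partner in b.
- a (bin_id=1) has no partner in b.
- 1 row(s) from b found no a partner → padded with NULL.
Total: 10 matched + 1 padded = 11 rows.

11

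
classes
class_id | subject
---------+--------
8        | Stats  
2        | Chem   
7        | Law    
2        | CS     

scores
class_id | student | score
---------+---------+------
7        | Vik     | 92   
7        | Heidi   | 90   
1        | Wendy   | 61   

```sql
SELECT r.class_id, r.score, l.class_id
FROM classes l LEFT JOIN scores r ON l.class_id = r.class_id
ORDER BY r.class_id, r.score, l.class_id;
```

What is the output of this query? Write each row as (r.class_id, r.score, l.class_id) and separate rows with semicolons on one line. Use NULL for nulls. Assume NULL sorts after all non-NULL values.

LEFT JOIN keeps every row from `classes`; unmatched rows get NULL for `scores`'s columns.
Matching on l.class_id = r.class_id.
- class_id=8: no r row matches, row kept with r columns NULL.
- class_id=2: no r row matches, row kept with r columns NULL.
- class_id=7: 2 matching r row(s), so 2 row(s) emitted.
- class_id=2: no r row matches, row kept with r columns NULL.
After projecting and ordering:
r.class_id | r.score | l.class_id
7 | 90 | 7
7 | 92 | 7
NULL | NULL | 2
NULL | NULL | 2
NULL | NULL | 8

(7, 90, 7); (7, 92, 7); (NULL, NULL, 2); (NULL, NULL, 2); (NULL, NULL, 8)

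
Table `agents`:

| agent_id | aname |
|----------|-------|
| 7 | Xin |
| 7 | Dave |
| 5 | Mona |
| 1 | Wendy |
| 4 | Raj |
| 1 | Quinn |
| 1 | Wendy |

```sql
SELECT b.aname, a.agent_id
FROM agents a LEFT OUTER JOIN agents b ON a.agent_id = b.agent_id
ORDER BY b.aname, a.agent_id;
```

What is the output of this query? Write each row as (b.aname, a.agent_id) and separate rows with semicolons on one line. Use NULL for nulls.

LEFT JOIN keeps every row from `agents a`; unmatched rows get NULL for `agents b`'s columns.
Matching on a.agent_id = b.agent_id.
- a (agent_id=7) pairs with 2 row(s) of b.
- a (agent_id=7) pairs with 2 row(s) of b.
- a (agent_id=5) pairs with 1 row(s) of b.
- a (agent_id=1) pairs with 3 row(s) of b.
- a (agent_id=4) pairs with 1 row(s) of b.
- a (agent_id=1) pairs with 3 row(s) of b.
- a (agent_id=1) pairs with 3 row(s) of b.

(Dave, 7); (Dave, 7); (Mona, 5); (Quinn, 1); (Quinn, 1); (Quinn, 1); (Raj, 4); (Wendy, 1); (Wendy, 1); (Wendy, 1); (Wendy, 1); (Wendy, 1); (Wendy, 1); (Xin, 7); (Xin, 7)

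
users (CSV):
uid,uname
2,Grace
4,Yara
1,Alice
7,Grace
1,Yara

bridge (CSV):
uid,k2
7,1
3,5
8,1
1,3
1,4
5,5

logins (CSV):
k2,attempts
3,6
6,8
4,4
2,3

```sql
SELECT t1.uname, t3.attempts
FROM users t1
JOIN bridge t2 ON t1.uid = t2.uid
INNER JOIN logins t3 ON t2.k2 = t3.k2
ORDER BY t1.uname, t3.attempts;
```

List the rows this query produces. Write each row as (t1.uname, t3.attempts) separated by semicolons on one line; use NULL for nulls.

Evaluate left to right. First `users t1 INNER JOIN bridge t2` on uid: 5 row(s).
Then INNER JOIN `logins t3` on k2: keep only rows whose t2.k2 appears in t3.

(Alice, 4); (Alice, 6); (Yara, 4); (Yara, 6)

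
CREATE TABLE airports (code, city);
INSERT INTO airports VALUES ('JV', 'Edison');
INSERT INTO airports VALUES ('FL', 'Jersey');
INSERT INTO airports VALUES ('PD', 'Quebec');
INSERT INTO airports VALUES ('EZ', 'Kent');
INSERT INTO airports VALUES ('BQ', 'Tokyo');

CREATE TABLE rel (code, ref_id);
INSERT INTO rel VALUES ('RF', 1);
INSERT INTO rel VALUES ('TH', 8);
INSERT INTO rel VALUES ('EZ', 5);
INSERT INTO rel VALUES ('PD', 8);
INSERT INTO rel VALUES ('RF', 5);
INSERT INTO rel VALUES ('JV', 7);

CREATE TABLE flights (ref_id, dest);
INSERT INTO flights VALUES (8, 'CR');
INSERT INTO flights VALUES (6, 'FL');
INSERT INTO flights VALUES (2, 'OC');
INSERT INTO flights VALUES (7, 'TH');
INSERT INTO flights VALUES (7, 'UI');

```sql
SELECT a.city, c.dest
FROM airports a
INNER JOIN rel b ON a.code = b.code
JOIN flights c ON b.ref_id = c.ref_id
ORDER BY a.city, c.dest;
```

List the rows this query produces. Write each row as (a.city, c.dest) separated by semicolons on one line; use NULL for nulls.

Joins associate left-to-right: airports INNER JOIN rel on code gives 3 intermediate row(s).
Then INNER JOIN `flights c` on ref_id: keep only rows whose b.ref_id appears in c.

(Edison, TH); (Edison, UI); (Quebec, CR)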